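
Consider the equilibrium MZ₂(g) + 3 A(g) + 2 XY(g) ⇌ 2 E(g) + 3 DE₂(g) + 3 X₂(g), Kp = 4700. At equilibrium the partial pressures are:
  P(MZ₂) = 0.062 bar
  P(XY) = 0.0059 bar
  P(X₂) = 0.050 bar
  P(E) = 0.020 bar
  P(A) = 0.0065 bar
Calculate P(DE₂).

P(DE₂) = 0.38 bar

At equilibrium, Kp = P(E)²·P(DE₂)³·P(X₂)³ / (P(MZ₂)·P(A)³·P(XY)²) = 4700.
(0.020)²·(P(DE₂))³·(0.050)³ / ((0.062)·(0.0065)³·(0.0059)²) = 4700
P(DE₂)³ = 0.0557 ⇒ P(DE₂) = 0.38 bar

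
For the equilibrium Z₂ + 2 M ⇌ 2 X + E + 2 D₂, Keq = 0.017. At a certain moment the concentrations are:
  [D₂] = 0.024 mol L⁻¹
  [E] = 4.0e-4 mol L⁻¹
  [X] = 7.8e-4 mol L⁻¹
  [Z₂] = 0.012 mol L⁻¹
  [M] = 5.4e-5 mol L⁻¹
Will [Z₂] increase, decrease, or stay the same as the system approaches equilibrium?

Q = [X]²·[E]·[D₂]² / ([Z₂]·[M]²) = (7.8e-4)²·(4.0e-4)·(0.024)² / ((0.012)·(5.4e-5)²) = 0.0040
Q = 0.0040 < Keq = 0.017: net forward reaction.
Z₂ is a reactant, so it decreases.

decrease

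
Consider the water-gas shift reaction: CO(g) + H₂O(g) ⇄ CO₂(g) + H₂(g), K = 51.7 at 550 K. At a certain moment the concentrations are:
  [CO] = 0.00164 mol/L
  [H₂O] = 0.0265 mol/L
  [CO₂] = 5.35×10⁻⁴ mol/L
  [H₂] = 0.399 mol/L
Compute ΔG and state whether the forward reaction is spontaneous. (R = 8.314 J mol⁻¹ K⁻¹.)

ΔG = -10.8 kJ/mol; the forward reaction is spontaneous

Q = [CO₂]·[H₂] / ([CO]·[H₂O]) = (5.35×10⁻⁴)·(0.399) / ((0.00164)·(0.0265)) = 4.91
ΔG = RT ln(Q/K) = (8.314 J mol⁻¹ K⁻¹)(550 K) × ln(4.91/51.7)
   = (4.573 kJ/mol)(-2.354) = -10.8 kJ/mol
ΔG < 0, so the forward reaction is spontaneous (proceeds forward).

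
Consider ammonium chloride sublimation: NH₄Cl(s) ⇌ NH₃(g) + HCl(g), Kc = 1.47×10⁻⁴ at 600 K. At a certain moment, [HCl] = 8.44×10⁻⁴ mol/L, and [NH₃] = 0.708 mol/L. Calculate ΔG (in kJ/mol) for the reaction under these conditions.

ΔG = 7.00 kJ/mol

(NH₄Cl is a pure solid — omitted from Qc.)
Qc = [NH₃]·[HCl] = (0.708)·(8.44×10⁻⁴) = 5.98×10⁻⁴
ΔG = RT ln(Qc/Kc) = (8.314 J mol⁻¹ K⁻¹)(600 K) × ln(5.98×10⁻⁴/1.47×10⁻⁴)
   = (4.988 kJ/mol)(1.403) = 7.00 kJ/mol
ΔG > 0, so the forward reaction is non-spontaneous (proceeds in reverse).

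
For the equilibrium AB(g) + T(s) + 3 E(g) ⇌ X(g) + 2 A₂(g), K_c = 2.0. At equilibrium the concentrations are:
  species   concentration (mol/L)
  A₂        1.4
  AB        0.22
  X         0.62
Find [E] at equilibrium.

[E] = 1.4 mol/L

(T is a pure solid — omitted from K_c.)
At equilibrium, K_c = [X]·[A₂]² / ([AB]·[E]³) = 2.0.
(0.62)·(1.4)² / ((0.22)·([E])³) = 2.0
[E]³ = 2.76 ⇒ [E] = 1.4 mol/L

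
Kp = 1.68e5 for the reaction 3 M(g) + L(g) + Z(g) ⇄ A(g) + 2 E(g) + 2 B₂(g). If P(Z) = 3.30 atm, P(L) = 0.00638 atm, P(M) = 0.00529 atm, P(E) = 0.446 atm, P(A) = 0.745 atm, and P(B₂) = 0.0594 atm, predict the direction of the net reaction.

no net change (already at equilibrium)

Qp = P(A)·P(E)²·P(B₂)² / (P(M)³·P(L)·P(Z)) = (0.745)·(0.446)²·(0.0594)² / ((0.00529)³·(0.00638)·(3.30)) = 1.68e5
Qp = 1.68e5 = Kp, so the system is already at equilibrium.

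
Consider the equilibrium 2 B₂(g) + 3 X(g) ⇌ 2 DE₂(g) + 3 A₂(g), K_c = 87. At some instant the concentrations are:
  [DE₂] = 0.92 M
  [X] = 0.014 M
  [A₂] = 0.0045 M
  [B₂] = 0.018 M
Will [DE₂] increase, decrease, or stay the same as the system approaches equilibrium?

Q_c = [DE₂]²·[A₂]³ / ([B₂]²·[X]³) = (0.92)²·(0.0045)³ / ((0.018)²·(0.014)³) = 87
Q_c = 87 = K_c; the system is at equilibrium.

stay the same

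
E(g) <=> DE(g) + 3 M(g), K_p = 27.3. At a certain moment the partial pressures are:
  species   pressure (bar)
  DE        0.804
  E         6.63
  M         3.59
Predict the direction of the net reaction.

forward (toward products)

Q_p = P(DE)·P(M)³ / P(E) = (0.804)·(3.59)³ / (6.63) = 5.61
Q_p = 5.61 < K_p = 27.3, so the forward reaction proceeds.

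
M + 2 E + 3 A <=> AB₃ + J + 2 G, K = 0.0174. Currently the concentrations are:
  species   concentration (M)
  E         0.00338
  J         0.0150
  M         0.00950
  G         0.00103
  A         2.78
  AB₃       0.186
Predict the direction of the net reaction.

toward products

Q = [AB₃]·[J]·[G]² / ([M]·[E]²·[A]³) = (0.186)·(0.0150)·(0.00103)² / ((0.00950)·(0.00338)²·(2.78)³) = 0.00127
Q = 0.00127 < K = 0.0174, so the forward reaction proceeds.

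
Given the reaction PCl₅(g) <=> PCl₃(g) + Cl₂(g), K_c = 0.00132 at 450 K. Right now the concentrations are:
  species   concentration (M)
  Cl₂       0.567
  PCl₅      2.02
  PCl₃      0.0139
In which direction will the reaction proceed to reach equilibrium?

toward reactants

Q_c = [PCl₃]·[Cl₂] / [PCl₅] = (0.0139)·(0.567) / (2.02) = 0.00390
Q_c = 0.00390 > K_c = 0.00132, so the reverse reaction proceeds.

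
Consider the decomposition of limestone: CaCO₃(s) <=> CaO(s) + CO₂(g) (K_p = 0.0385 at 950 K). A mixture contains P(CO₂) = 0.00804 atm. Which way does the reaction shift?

(CaCO₃, CaO are pure solids — omitted from Q_p.)
Q_p = P(CO₂) = 0.00804
Q_p = 0.00804 < K_p = 0.0385, so the forward reaction proceeds.

forward (toward products)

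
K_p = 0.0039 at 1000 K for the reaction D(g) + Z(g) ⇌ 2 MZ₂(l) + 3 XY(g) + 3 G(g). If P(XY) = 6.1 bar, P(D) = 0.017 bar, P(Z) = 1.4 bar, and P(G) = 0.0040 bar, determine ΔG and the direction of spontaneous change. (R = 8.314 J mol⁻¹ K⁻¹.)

(MZ₂ is a pure liquid — omitted from Q_p.)
Q_p = P(XY)³·P(G)³ / (P(D)·P(Z)) = (6.1)³·(0.0040)³ / ((0.017)·(1.4)) = 6.10×10⁻⁴
ΔG = RT ln(Q_p/K_p) = (8.314 J mol⁻¹ K⁻¹)(1000 K) × ln(6.10×10⁻⁴/0.0039)
   = (8.314 kJ/mol)(-1.855) = -15.4 kJ/mol
ΔG < 0, so the forward reaction is spontaneous (proceeds forward).

ΔG = -15.4 kJ/mol; the forward reaction is spontaneous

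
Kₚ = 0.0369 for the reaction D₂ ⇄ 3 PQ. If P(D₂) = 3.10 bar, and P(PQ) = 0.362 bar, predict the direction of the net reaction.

Qₚ = P(PQ)³ / P(D₂) = (0.362)³ / (3.10) = 0.0153
Qₚ = 0.0153 < Kₚ = 0.0369, so the forward reaction proceeds.

toward products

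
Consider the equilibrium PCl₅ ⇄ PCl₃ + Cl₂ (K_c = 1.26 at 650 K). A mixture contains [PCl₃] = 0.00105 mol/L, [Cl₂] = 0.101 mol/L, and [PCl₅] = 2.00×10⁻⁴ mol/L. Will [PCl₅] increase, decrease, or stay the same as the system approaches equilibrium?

decrease

Q_c = [PCl₃]·[Cl₂] / [PCl₅] = (0.00105)·(0.101) / (2.00×10⁻⁴) = 0.530
Q_c = 0.530 < K_c = 1.26: net forward reaction.
PCl₅ is a reactant, so it decreases.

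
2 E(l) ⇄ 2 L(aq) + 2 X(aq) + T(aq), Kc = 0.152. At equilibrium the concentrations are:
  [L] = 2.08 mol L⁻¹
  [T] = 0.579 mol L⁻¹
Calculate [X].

(E is a pure liquid — omitted from Kc.)
At equilibrium, Kc = [L]²·[X]²·[T] = 0.152.
(2.08)²·([X])²·(0.579) = 0.152
[X]² = 0.0607 ⇒ [X] = 0.246 mol L⁻¹

[X] = 0.246 mol L⁻¹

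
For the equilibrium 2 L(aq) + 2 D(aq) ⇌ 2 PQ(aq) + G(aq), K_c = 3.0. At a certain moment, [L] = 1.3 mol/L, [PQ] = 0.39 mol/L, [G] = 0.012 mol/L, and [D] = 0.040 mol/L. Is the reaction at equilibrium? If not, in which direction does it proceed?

Q_c = [PQ]²·[G] / ([L]²·[D]²) = (0.39)²·(0.012) / ((1.3)²·(0.040)²) = 0.67
Q_c = 0.67 < K_c = 3.0, so the forward reaction proceeds.

toward products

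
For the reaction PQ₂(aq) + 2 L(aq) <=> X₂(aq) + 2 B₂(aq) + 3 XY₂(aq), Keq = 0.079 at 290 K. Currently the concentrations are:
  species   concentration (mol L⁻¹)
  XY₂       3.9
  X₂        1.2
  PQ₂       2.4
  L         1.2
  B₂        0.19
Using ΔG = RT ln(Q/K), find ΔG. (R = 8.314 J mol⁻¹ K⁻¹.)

Q = [X₂]·[B₂]²·[XY₂]³ / ([PQ₂]·[L]²) = (1.2)·(0.19)²·(3.9)³ / ((2.4)·(1.2)²) = 0.744
ΔG = RT ln(Q/Keq) = (8.314 J mol⁻¹ K⁻¹)(290 K) × ln(0.744/0.079)
   = (2.411 kJ/mol)(2.243) = 5.41 kJ/mol
ΔG > 0, so the forward reaction is non-spontaneous (proceeds in reverse).

ΔG = 5.41 kJ/mol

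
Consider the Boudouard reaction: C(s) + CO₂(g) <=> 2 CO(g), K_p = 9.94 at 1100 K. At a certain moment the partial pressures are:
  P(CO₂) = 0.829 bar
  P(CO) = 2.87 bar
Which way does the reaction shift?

(C is a pure solid — omitted from Q_p.)
Q_p = P(CO)² / P(CO₂) = (2.87)² / (0.829) = 9.94
Q_p = 9.94 = K_p, so the system is already at equilibrium.

no net change (already at equilibrium)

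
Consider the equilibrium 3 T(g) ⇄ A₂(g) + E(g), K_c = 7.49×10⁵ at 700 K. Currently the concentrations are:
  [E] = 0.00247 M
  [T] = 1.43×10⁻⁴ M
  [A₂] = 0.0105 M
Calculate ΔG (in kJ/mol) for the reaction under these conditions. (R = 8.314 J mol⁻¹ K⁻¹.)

Q_c = [A₂]·[E] / [T]³ = (0.0105)·(0.00247) / (1.43×10⁻⁴)³ = 8.87×10⁶
ΔG = RT ln(Q_c/K_c) = (8.314 J mol⁻¹ K⁻¹)(700 K) × ln(8.87×10⁶/7.49×10⁵)
   = (5.820 kJ/mol)(2.472) = 14.4 kJ/mol
ΔG > 0, so the forward reaction is non-spontaneous (proceeds in reverse).

ΔG = 14.4 kJ/mol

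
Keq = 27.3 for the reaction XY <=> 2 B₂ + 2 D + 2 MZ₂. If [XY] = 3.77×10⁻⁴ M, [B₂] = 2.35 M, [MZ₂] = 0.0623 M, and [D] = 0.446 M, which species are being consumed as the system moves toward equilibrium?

Q = [B₂]²·[D]²·[MZ₂]² / [XY] = (2.35)²·(0.446)²·(0.0623)² / (3.77×10⁻⁴) = 11.3
Q = 11.3 < Keq = 27.3: net forward reaction.

XY (reactants)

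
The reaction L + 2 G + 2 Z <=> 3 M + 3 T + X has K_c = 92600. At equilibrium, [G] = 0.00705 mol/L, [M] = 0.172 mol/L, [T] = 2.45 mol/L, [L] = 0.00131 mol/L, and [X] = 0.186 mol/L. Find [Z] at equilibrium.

[Z] = 1.52 mol/L

At equilibrium, K_c = [M]³·[T]³·[X] / ([L]·[G]²·[Z]²) = 92600.
(0.172)³·(2.45)³·(0.186) / ((0.00131)·(0.00705)²·([Z])²) = 92600
[Z]² = 2.31 ⇒ [Z] = 1.52 mol/L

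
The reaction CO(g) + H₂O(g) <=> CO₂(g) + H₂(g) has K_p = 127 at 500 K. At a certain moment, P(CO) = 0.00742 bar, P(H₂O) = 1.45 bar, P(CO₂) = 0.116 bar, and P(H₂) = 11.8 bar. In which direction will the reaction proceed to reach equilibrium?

no net change (already at equilibrium)

Q_p = P(CO₂)·P(H₂) / (P(CO)·P(H₂O)) = (0.116)·(11.8) / ((0.00742)·(1.45)) = 127
Q_p = 127 = K_p, so the system is already at equilibrium.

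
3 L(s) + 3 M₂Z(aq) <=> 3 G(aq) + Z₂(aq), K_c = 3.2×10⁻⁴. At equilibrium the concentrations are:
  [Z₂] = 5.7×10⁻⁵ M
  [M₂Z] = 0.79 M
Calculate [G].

(L is a pure solid — omitted from K_c.)
At equilibrium, K_c = [G]³·[Z₂] / [M₂Z]³ = 3.2×10⁻⁴.
([G])³·(5.7×10⁻⁵) / (0.79)³ = 3.2×10⁻⁴
[G]³ = 2.77 ⇒ [G] = 1.4 M

[G] = 1.4 M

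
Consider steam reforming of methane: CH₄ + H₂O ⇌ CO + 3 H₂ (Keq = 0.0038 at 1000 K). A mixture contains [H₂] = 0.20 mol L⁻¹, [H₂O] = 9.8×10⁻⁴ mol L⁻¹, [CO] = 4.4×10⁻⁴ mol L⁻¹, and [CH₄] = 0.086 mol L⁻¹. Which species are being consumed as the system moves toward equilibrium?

CO, H₂ (products)

Q = [CO]·[H₂]³ / ([CH₄]·[H₂O]) = (4.4×10⁻⁴)·(0.20)³ / ((0.086)·(9.8×10⁻⁴)) = 0.042
Q = 0.042 > Keq = 0.0038: net reverse reaction.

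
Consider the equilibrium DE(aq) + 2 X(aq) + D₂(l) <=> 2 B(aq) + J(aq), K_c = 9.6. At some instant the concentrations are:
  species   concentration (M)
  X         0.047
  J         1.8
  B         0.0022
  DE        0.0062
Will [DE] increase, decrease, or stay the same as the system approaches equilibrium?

decrease

(D₂ is a pure liquid — omitted from Q_c.)
Q_c = [B]²·[J] / ([DE]·[X]²) = (0.0022)²·(1.8) / ((0.0062)·(0.047)²) = 0.64
Q_c = 0.64 < K_c = 9.6: net forward reaction.
DE is a reactant, so it decreases.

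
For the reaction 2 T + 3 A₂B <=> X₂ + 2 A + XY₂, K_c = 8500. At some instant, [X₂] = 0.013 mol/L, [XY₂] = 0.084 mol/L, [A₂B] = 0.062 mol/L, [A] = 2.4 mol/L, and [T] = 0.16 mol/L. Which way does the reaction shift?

Q_c = [X₂]·[A]²·[XY₂] / ([T]²·[A₂B]³) = (0.013)·(2.4)²·(0.084) / ((0.16)²·(0.062)³) = 1000
Q_c = 1000 < K_c = 8500, so the forward reaction proceeds.

in the forward direction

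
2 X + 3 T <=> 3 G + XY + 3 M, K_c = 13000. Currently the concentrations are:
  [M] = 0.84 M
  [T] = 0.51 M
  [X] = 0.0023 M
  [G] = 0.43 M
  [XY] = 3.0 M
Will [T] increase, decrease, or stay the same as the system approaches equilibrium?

Q_c = [G]³·[XY]·[M]³ / ([X]²·[T]³) = (0.43)³·(3.0)·(0.84)³ / ((0.0023)²·(0.51)³) = 2.0×10⁵
Q_c = 2.0×10⁵ > K_c = 13000: net reverse reaction.
T is a reactant, so it increases.

increase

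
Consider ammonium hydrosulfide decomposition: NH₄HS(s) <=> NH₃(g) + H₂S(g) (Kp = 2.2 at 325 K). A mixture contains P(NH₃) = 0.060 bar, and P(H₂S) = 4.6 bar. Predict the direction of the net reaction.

(NH₄HS is a pure solid — omitted from Qp.)
Qp = P(NH₃)·P(H₂S) = (0.060)·(4.6) = 0.28
Qp = 0.28 < Kp = 2.2, so the forward reaction proceeds.

to the right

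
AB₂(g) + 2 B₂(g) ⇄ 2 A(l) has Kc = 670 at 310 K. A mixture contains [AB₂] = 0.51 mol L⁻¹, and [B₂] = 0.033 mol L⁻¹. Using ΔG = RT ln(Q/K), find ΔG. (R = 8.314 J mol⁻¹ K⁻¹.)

(A is a pure liquid — omitted from Qc.)
Qc = 1 / ([AB₂]·[B₂]²) = 1 / ((0.51)·(0.033)²) = 1800
ΔG = RT ln(Qc/Kc) = (8.314 J mol⁻¹ K⁻¹)(310 K) × ln(1800/670)
   = (2.577 kJ/mol)(0.9883) = 2.55 kJ/mol
ΔG > 0, so the forward reaction is non-spontaneous (proceeds in reverse).

ΔG = 2.55 kJ/mol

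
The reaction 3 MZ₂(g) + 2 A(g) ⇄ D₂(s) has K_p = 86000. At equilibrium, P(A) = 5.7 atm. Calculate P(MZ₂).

P(MZ₂) = 0.0071 atm

(D₂ is a pure solid — omitted from K_p.)
At equilibrium, K_p = 1 / (P(MZ₂)³·P(A)²) = 86000.
1 / ((P(MZ₂))³·(5.7)²) = 86000
P(MZ₂)³ = 3.58e-7 ⇒ P(MZ₂) = 0.0071 atm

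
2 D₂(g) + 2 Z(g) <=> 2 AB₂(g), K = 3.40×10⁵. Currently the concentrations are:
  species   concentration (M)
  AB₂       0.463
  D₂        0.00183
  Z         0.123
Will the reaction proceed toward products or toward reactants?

Q = [AB₂]² / ([D₂]²·[Z]²) = (0.463)² / ((0.00183)²·(0.123)²) = 4.23×10⁶
Q = 4.23×10⁶ > K = 3.40×10⁵, so the reverse reaction proceeds.

reverse (toward reactants)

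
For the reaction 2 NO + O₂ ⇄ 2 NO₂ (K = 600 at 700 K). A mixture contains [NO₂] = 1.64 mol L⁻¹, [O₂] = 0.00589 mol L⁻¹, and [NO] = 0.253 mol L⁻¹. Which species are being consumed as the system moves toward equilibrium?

NO₂ (products)

Q = [NO₂]² / ([NO]²·[O₂]) = (1.64)² / ((0.253)²·(0.00589)) = 7130
Q = 7130 > K = 600: net reverse reaction.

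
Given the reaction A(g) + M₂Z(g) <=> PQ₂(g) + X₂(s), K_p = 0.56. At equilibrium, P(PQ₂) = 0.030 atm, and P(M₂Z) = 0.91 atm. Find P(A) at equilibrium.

P(A) = 0.059 atm

(X₂ is a pure solid — omitted from K_p.)
At equilibrium, K_p = P(PQ₂) / (P(A)·P(M₂Z)) = 0.56.
(0.030) / ((P(A))·(0.91)) = 0.56
P(A) = 0.0589 = 0.059 atm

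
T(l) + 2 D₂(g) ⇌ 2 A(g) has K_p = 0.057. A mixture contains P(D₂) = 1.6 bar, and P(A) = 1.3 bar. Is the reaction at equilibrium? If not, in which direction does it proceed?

(T is a pure liquid — omitted from Q_p.)
Q_p = P(A)² / P(D₂)² = (1.3)² / (1.6)² = 0.66
Q_p = 0.66 > K_p = 0.057, so the reverse reaction proceeds.

reverse (toward reactants)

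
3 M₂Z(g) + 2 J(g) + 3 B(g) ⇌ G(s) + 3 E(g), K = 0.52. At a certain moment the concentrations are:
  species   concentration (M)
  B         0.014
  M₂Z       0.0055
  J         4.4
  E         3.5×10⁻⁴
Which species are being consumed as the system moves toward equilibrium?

G, E (products)

(G is a pure solid — omitted from Q.)
Q = [E]³ / ([M₂Z]³·[J]²·[B]³) = (3.5×10⁻⁴)³ / ((0.0055)³·(4.4)²·(0.014)³) = 4.9
Q = 4.9 > K = 0.52: net reverse reaction.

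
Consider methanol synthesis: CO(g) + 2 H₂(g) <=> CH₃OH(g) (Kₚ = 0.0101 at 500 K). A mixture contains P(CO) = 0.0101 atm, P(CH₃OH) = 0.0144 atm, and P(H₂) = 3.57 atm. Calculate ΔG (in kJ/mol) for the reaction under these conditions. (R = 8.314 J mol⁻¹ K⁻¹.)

Qₚ = P(CH₃OH) / (P(CO)·P(H₂)²) = (0.0144) / ((0.0101)·(3.57)²) = 0.112
ΔG = RT ln(Qₚ/Kₚ) = (8.314 J mol⁻¹ K⁻¹)(500 K) × ln(0.112/0.0101)
   = (4.157 kJ/mol)(2.406) = 10.0 kJ/mol
ΔG > 0, so the forward reaction is non-spontaneous (proceeds in reverse).

ΔG = 10.0 kJ/mol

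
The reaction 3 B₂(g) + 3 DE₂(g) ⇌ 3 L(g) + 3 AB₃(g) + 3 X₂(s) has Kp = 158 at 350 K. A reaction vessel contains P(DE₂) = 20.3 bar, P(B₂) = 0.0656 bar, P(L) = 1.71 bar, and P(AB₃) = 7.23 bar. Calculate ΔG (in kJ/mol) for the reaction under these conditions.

(X₂ is a pure solid — omitted from Qp.)
Qp = P(L)³·P(AB₃)³ / (P(B₂)³·P(DE₂)³) = (1.71)³·(7.23)³ / ((0.0656)³·(20.3)³) = 800
ΔG = RT ln(Qp/Kp) = (8.314 J mol⁻¹ K⁻¹)(350 K) × ln(800/158)
   = (2.910 kJ/mol)(1.622) = 4.72 kJ/mol
ΔG > 0, so the forward reaction is non-spontaneous (proceeds in reverse).

ΔG = 4.72 kJ/mol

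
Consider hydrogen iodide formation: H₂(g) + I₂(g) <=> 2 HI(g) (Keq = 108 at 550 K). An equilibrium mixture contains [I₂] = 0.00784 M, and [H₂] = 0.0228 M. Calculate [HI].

[HI] = 0.139 M

At equilibrium, Keq = [HI]² / ([H₂]·[I₂]) = 108.
([HI])² / ((0.0228)·(0.00784)) = 108
[HI]² = 0.0193 ⇒ [HI] = 0.139 M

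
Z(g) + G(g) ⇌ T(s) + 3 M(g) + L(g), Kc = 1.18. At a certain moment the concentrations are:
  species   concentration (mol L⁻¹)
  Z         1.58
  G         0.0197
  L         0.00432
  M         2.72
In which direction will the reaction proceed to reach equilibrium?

(T is a pure solid — omitted from Qc.)
Qc = [M]³·[L] / ([Z]·[G]) = (2.72)³·(0.00432) / ((1.58)·(0.0197)) = 2.79
Qc = 2.79 > Kc = 1.18, so the reverse reaction proceeds.

to the left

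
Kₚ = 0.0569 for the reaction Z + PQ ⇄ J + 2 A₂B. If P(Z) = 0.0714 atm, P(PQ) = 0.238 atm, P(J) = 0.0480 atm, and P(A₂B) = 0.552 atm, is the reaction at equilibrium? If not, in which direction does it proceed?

toward reactants

Qₚ = P(J)·P(A₂B)² / (P(Z)·P(PQ)) = (0.0480)·(0.552)² / ((0.0714)·(0.238)) = 0.861
Qₚ = 0.861 > Kₚ = 0.0569, so the reverse reaction proceeds.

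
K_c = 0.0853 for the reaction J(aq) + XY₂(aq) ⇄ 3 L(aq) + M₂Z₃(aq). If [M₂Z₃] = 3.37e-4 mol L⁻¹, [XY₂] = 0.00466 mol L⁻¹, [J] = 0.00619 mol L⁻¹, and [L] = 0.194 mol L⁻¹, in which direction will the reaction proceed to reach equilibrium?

at equilibrium

Q_c = [L]³·[M₂Z₃] / ([J]·[XY₂]) = (0.194)³·(3.37e-4) / ((0.00619)·(0.00466)) = 0.0853
Q_c = 0.0853 = K_c, so the system is already at equilibrium.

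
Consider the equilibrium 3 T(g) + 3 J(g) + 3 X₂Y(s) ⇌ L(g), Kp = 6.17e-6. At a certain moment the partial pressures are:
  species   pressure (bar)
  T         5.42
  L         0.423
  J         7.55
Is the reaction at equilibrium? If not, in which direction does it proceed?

no net change (already at equilibrium)

(X₂Y is a pure solid — omitted from Qp.)
Qp = P(L) / (P(T)³·P(J)³) = (0.423) / ((5.42)³·(7.55)³) = 6.17e-6
Qp = 6.17e-6 = Kp, so the system is already at equilibrium.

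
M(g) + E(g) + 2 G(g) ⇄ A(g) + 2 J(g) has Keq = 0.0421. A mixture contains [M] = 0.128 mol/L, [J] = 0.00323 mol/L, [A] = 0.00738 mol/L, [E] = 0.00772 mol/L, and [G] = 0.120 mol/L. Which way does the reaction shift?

toward products

Q = [A]·[J]² / ([M]·[E]·[G]²) = (0.00738)·(0.00323)² / ((0.128)·(0.00772)·(0.120)²) = 0.00541
Q = 0.00541 < Keq = 0.0421, so the forward reaction proceeds.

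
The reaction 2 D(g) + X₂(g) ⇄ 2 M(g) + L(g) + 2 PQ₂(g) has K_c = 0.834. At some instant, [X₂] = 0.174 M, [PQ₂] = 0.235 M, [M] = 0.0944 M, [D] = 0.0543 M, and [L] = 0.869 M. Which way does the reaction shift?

neither direction; the system is at equilibrium

Q_c = [M]²·[L]·[PQ₂]² / ([D]²·[X₂]) = (0.0944)²·(0.869)·(0.235)² / ((0.0543)²·(0.174)) = 0.834
Q_c = 0.834 = K_c, so the system is already at equilibrium.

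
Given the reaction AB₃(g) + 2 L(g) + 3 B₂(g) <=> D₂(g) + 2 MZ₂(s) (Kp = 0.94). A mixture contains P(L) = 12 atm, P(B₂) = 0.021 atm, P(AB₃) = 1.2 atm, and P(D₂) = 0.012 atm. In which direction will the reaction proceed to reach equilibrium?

in the reverse direction

(MZ₂ is a pure solid — omitted from Qp.)
Qp = P(D₂) / (P(AB₃)·P(L)²·P(B₂)³) = (0.012) / ((1.2)·(12)²·(0.021)³) = 7.5
Qp = 7.5 > Kp = 0.94, so the reverse reaction proceeds.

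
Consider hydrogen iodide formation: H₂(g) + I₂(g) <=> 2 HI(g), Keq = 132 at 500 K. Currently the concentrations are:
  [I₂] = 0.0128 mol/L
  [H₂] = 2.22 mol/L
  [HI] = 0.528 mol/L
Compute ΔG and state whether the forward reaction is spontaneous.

Q = [HI]² / ([H₂]·[I₂]) = (0.528)² / ((2.22)·(0.0128)) = 9.81
ΔG = RT ln(Q/Keq) = (8.314 J mol⁻¹ K⁻¹)(500 K) × ln(9.81/132)
   = (4.157 kJ/mol)(-2.599) = -10.8 kJ/mol
ΔG < 0, so the forward reaction is spontaneous (proceeds forward).

ΔG = -10.8 kJ/mol; the forward reaction is spontaneous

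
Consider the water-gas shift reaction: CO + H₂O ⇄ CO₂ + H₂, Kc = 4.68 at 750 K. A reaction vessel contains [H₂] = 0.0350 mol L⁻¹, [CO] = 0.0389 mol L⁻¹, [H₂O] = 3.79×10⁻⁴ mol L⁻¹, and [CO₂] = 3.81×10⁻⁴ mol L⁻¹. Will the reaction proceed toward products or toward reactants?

Qc = [CO₂]·[H₂] / ([CO]·[H₂O]) = (3.81×10⁻⁴)·(0.0350) / ((0.0389)·(3.79×10⁻⁴)) = 0.904
Qc = 0.904 < Kc = 4.68, so the forward reaction proceeds.

forward (toward products)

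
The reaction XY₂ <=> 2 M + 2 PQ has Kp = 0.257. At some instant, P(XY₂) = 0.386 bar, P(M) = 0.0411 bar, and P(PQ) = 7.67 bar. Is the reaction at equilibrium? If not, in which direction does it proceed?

Qp = P(M)²·P(PQ)² / P(XY₂) = (0.0411)²·(7.67)² / (0.386) = 0.257
Qp = 0.257 = Kp, so the system is already at equilibrium.

no net change (already at equilibrium)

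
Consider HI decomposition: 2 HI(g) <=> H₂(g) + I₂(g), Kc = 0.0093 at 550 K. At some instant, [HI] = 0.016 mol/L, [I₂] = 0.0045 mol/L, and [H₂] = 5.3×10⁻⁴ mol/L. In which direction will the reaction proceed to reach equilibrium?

Qc = [H₂]·[I₂] / [HI]² = (5.3×10⁻⁴)·(0.0045) / (0.016)² = 0.0093
Qc = 0.0093 = Kc, so the system is already at equilibrium.

neither direction; the system is at equilibrium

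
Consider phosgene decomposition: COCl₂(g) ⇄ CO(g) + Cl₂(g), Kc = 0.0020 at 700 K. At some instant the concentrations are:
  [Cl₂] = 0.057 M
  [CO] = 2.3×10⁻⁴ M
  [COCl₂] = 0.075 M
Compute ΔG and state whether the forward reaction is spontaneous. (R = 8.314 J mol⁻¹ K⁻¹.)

Qc = [CO]·[Cl₂] / [COCl₂] = (2.3×10⁻⁴)·(0.057) / (0.075) = 1.75×10⁻⁴
ΔG = RT ln(Qc/Kc) = (8.314 J mol⁻¹ K⁻¹)(700 K) × ln(1.75×10⁻⁴/0.0020)
   = (5.820 kJ/mol)(-2.436) = -14.2 kJ/mol
ΔG < 0, so the forward reaction is spontaneous (proceeds forward).

ΔG = -14.2 kJ/mol; the forward reaction is spontaneous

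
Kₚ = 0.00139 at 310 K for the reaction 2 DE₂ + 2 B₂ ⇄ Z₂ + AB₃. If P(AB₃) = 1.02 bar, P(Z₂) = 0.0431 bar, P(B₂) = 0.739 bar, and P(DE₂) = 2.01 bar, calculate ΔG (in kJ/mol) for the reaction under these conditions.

ΔG = 6.86 kJ/mol

Qₚ = P(Z₂)·P(AB₃) / (P(DE₂)²·P(B₂)²) = (0.0431)·(1.02) / ((2.01)²·(0.739)²) = 0.0199
ΔG = RT ln(Qₚ/Kₚ) = (8.314 J mol⁻¹ K⁻¹)(310 K) × ln(0.0199/0.00139)
   = (2.577 kJ/mol)(2.661) = 6.86 kJ/mol
ΔG > 0, so the forward reaction is non-spontaneous (proceeds in reverse).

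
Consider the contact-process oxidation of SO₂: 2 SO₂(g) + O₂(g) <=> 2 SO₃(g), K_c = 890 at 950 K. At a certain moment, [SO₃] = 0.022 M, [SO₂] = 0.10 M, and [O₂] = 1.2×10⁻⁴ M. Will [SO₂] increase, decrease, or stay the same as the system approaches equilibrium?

decrease

Q_c = [SO₃]² / ([SO₂]²·[O₂]) = (0.022)² / ((0.10)²·(1.2×10⁻⁴)) = 400
Q_c = 400 < K_c = 890: net forward reaction.
SO₂ is a reactant, so it decreases.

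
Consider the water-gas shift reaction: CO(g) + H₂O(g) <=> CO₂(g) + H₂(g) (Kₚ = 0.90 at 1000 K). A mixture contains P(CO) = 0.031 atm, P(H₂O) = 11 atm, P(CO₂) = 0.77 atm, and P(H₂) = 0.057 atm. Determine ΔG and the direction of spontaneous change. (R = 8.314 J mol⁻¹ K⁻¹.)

ΔG = -16.2 kJ/mol; the forward reaction is spontaneous

Qₚ = P(CO₂)·P(H₂) / (P(CO)·P(H₂O)) = (0.77)·(0.057) / ((0.031)·(11)) = 0.129
ΔG = RT ln(Qₚ/Kₚ) = (8.314 J mol⁻¹ K⁻¹)(1000 K) × ln(0.129/0.90)
   = (8.314 kJ/mol)(-1.943) = -16.2 kJ/mol
ΔG < 0, so the forward reaction is spontaneous (proceeds forward).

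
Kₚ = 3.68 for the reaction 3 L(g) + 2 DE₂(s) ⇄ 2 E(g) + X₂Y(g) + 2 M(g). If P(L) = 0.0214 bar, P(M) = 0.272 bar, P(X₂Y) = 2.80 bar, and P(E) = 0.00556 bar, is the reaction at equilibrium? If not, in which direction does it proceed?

(DE₂ is a pure solid — omitted from Qₚ.)
Qₚ = P(E)²·P(X₂Y)·P(M)² / P(L)³ = (0.00556)²·(2.80)·(0.272)² / (0.0214)³ = 0.653
Qₚ = 0.653 < Kₚ = 3.68, so the forward reaction proceeds.

in the forward direction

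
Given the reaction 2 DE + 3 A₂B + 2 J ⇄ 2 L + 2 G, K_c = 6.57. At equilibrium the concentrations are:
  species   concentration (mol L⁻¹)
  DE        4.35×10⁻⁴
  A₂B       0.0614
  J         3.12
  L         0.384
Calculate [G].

[G] = 1.38×10⁻⁴ mol L⁻¹

At equilibrium, K_c = [L]²·[G]² / ([DE]²·[A₂B]³·[J]²) = 6.57.
(0.384)²·([G])² / ((4.35×10⁻⁴)²·(0.0614)³·(3.12)²) = 6.57
[G]² = 1.90×10⁻⁸ ⇒ [G] = 1.38×10⁻⁴ mol L⁻¹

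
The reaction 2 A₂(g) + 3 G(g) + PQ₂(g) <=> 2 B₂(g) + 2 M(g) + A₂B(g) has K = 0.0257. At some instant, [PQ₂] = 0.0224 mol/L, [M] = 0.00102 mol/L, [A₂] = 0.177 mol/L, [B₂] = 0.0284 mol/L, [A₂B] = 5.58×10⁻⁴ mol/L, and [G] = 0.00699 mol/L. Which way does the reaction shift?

Q = [B₂]²·[M]²·[A₂B] / ([A₂]²·[G]³·[PQ₂]) = (0.0284)²·(0.00102)²·(5.58×10⁻⁴) / ((0.177)²·(0.00699)³·(0.0224)) = 0.00195
Q = 0.00195 < K = 0.0257, so the forward reaction proceeds.

toward products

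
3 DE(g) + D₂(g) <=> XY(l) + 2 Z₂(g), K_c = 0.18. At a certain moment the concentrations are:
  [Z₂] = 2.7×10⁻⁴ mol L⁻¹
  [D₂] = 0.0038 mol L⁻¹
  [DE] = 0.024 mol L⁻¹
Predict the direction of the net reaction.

(XY is a pure liquid — omitted from Q_c.)
Q_c = [Z₂]² / ([DE]³·[D₂]) = (2.7×10⁻⁴)² / ((0.024)³·(0.0038)) = 1.4
Q_c = 1.4 > K_c = 0.18, so the reverse reaction proceeds.

in the reverse direction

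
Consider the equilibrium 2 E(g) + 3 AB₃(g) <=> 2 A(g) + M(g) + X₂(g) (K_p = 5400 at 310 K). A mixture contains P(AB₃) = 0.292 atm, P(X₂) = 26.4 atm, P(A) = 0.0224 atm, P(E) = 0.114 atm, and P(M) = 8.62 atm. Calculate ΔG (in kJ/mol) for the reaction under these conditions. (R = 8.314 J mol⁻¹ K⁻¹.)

ΔG = -7.03 kJ/mol

Q_p = P(A)²·P(M)·P(X₂) / (P(E)²·P(AB₃)³) = (0.0224)²·(8.62)·(26.4) / ((0.114)²·(0.292)³) = 353
ΔG = RT ln(Q_p/K_p) = (8.314 J mol⁻¹ K⁻¹)(310 K) × ln(353/5400)
   = (2.577 kJ/mol)(-2.728) = -7.03 kJ/mol
ΔG < 0, so the forward reaction is spontaneous (proceeds forward).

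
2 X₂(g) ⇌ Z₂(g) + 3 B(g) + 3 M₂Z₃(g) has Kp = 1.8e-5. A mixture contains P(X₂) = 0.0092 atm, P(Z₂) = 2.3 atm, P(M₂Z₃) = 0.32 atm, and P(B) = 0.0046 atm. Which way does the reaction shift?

in the reverse direction

Qp = P(Z₂)·P(B)³·P(M₂Z₃)³ / P(X₂)² = (2.3)·(0.0046)³·(0.32)³ / (0.0092)² = 8.7e-5
Qp = 8.7e-5 > Kp = 1.8e-5, so the reverse reaction proceeds.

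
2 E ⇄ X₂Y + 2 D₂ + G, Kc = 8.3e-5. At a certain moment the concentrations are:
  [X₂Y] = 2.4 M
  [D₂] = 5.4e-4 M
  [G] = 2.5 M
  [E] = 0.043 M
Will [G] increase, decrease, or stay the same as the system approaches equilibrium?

Qc = [X₂Y]·[D₂]²·[G] / [E]² = (2.4)·(5.4e-4)²·(2.5) / (0.043)² = 9.5e-4
Qc = 9.5e-4 > Kc = 8.3e-5: net reverse reaction.
G is a product, so it decreases.

decrease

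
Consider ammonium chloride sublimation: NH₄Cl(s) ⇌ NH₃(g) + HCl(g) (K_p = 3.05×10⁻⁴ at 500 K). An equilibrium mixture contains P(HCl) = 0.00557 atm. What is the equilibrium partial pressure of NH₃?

(NH₄Cl is a pure solid — omitted from K_p.)
At equilibrium, K_p = P(NH₃)·P(HCl) = 3.05×10⁻⁴.
(P(NH₃))·(0.00557) = 3.05×10⁻⁴
P(NH₃) = 0.0548 atm

P(NH₃) = 0.0548 atm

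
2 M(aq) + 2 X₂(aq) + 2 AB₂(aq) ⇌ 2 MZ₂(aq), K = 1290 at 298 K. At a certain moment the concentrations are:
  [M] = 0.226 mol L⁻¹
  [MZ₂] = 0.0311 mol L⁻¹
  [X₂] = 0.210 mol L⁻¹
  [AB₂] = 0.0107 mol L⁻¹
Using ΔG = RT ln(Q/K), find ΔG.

Q = [MZ₂]² / ([M]²·[X₂]²·[AB₂]²) = (0.0311)² / ((0.226)²·(0.210)²·(0.0107)²) = 3750
ΔG = RT ln(Q/K) = (8.314 J mol⁻¹ K⁻¹)(298 K) × ln(3750/1290)
   = (2.478 kJ/mol)(1.067) = 2.64 kJ/mol
ΔG > 0, so the forward reaction is non-spontaneous (proceeds in reverse).

ΔG = 2.64 kJ/mol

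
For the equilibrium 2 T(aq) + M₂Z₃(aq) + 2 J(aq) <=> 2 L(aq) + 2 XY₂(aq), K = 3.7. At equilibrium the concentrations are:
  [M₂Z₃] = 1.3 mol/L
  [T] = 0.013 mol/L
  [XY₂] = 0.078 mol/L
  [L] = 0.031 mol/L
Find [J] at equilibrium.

[J] = 0.085 mol/L

At equilibrium, K = [L]²·[XY₂]² / ([T]²·[M₂Z₃]·[J]²) = 3.7.
(0.031)²·(0.078)² / ((0.013)²·(1.3)·([J])²) = 3.7
[J]² = 0.00719 ⇒ [J] = 0.085 mol/L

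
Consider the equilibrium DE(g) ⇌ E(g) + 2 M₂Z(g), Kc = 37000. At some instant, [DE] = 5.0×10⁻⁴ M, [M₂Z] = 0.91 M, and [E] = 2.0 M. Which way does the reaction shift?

toward products

Qc = [E]·[M₂Z]² / [DE] = (2.0)·(0.91)² / (5.0×10⁻⁴) = 3300
Qc = 3300 < Kc = 37000, so the forward reaction proceeds.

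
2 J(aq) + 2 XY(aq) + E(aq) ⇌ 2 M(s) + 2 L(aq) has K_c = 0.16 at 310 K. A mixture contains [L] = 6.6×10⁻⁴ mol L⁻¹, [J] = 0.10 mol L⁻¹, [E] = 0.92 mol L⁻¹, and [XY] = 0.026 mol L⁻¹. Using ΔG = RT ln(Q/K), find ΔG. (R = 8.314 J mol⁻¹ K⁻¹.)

(M is a pure solid — omitted from Q_c.)
Q_c = [L]² / ([J]²·[XY]²·[E]) = (6.6×10⁻⁴)² / ((0.10)²·(0.026)²·(0.92)) = 0.0700
ΔG = RT ln(Q_c/K_c) = (8.314 J mol⁻¹ K⁻¹)(310 K) × ln(0.0700/0.16)
   = (2.577 kJ/mol)(-0.8267) = -2.13 kJ/mol
ΔG < 0, so the forward reaction is spontaneous (proceeds forward).

ΔG = -2.13 kJ/mol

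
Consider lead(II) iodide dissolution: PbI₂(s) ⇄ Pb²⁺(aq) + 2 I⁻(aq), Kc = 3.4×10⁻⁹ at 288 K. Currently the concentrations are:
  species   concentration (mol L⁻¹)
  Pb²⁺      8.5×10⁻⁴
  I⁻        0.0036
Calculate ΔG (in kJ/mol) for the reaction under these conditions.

ΔG = 2.81 kJ/mol

(PbI₂ is a pure solid — omitted from Qc.)
Qc = [Pb²⁺]·[I⁻]² = (8.5×10⁻⁴)·(0.0036)² = 1.10×10⁻⁸
ΔG = RT ln(Qc/Kc) = (8.314 J mol⁻¹ K⁻¹)(288 K) × ln(1.10×10⁻⁸/3.4×10⁻⁹)
   = (2.394 kJ/mol)(1.174) = 2.81 kJ/mol
ΔG > 0, so the forward reaction is non-spontaneous (proceeds in reverse).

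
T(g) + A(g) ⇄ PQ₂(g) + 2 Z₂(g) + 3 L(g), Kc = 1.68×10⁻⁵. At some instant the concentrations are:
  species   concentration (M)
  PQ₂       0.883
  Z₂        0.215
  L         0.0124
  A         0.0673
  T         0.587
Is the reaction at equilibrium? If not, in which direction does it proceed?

forward (toward products)

Qc = [PQ₂]·[Z₂]²·[L]³ / ([T]·[A]) = (0.883)·(0.215)²·(0.0124)³ / ((0.587)·(0.0673)) = 1.97×10⁻⁶
Qc = 1.97×10⁻⁶ < Kc = 1.68×10⁻⁵, so the forward reaction proceeds.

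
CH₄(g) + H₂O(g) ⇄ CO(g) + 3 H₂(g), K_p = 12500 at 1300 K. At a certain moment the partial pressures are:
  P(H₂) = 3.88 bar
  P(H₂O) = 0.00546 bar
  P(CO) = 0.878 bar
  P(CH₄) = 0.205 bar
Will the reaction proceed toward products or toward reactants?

Q_p = P(CO)·P(H₂)³ / (P(CH₄)·P(H₂O)) = (0.878)·(3.88)³ / ((0.205)·(0.00546)) = 45800
Q_p = 45800 > K_p = 12500, so the reverse reaction proceeds.

in the reverse direction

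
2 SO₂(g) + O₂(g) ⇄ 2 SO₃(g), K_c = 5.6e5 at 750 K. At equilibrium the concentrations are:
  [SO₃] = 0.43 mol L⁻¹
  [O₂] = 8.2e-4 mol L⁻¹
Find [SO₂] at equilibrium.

At equilibrium, K_c = [SO₃]² / ([SO₂]²·[O₂]) = 5.6e5.
(0.43)² / (([SO₂])²·(8.2e-4)) = 5.6e5
[SO₂]² = 4.03e-4 ⇒ [SO₂] = 0.020 mol L⁻¹

[SO₂] = 0.020 mol L⁻¹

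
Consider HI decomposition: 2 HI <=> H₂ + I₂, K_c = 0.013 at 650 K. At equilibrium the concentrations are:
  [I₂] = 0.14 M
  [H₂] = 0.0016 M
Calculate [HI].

At equilibrium, K_c = [H₂]·[I₂] / [HI]² = 0.013.
(0.0016)·(0.14) / ([HI])² = 0.013
[HI]² = 0.0172 ⇒ [HI] = 0.13 M

[HI] = 0.13 M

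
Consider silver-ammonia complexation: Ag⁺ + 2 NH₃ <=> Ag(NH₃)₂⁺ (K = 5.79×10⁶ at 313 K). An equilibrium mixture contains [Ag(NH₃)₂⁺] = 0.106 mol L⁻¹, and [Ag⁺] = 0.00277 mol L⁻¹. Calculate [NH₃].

[NH₃] = 0.00257 mol L⁻¹

At equilibrium, K = [Ag(NH₃)₂⁺] / ([Ag⁺]·[NH₃]²) = 5.79×10⁶.
(0.106) / ((0.00277)·([NH₃])²) = 5.79×10⁶
[NH₃]² = 6.61×10⁻⁶ ⇒ [NH₃] = 0.00257 mol L⁻¹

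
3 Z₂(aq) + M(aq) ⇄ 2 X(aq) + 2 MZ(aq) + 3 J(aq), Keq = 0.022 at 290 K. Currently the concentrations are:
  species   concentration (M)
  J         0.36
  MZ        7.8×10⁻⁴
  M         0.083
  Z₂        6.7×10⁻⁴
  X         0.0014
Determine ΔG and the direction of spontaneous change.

ΔG = -5.52 kJ/mol; the forward reaction is spontaneous

Q = [X]²·[MZ]²·[J]³ / ([Z₂]³·[M]) = (0.0014)²·(7.8×10⁻⁴)²·(0.36)³ / ((6.7×10⁻⁴)³·(0.083)) = 0.00223
ΔG = RT ln(Q/Keq) = (8.314 J mol⁻¹ K⁻¹)(290 K) × ln(0.00223/0.022)
   = (2.411 kJ/mol)(-2.289) = -5.52 kJ/mol
ΔG < 0, so the forward reaction is spontaneous (proceeds forward).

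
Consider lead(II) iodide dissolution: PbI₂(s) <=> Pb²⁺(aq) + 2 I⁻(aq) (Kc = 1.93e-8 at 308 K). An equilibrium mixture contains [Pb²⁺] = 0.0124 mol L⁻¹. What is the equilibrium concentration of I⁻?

[I⁻] = 0.00125 mol L⁻¹

(PbI₂ is a pure solid — omitted from Kc.)
At equilibrium, Kc = [Pb²⁺]·[I⁻]² = 1.93e-8.
(0.0124)·([I⁻])² = 1.93e-8
[I⁻]² = 1.56e-6 ⇒ [I⁻] = 0.00125 mol L⁻¹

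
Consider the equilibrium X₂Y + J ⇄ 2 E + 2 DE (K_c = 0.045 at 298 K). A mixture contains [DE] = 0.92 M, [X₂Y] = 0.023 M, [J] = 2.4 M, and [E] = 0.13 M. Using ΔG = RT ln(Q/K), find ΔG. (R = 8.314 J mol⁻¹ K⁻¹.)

ΔG = 4.34 kJ/mol

Q_c = [E]²·[DE]² / ([X₂Y]·[J]) = (0.13)²·(0.92)² / ((0.023)·(2.4)) = 0.259
ΔG = RT ln(Q_c/K_c) = (8.314 J mol⁻¹ K⁻¹)(298 K) × ln(0.259/0.045)
   = (2.478 kJ/mol)(1.750) = 4.34 kJ/mol
ΔG > 0, so the forward reaction is non-spontaneous (proceeds in reverse).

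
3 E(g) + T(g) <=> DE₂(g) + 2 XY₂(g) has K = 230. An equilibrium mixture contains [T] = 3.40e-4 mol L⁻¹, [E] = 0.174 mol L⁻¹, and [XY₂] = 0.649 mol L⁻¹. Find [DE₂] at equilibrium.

At equilibrium, K = [DE₂]·[XY₂]² / ([E]³·[T]) = 230.
([DE₂])·(0.649)² / ((0.174)³·(3.40e-4)) = 230
[DE₂] = 9.78e-4 mol L⁻¹

[DE₂] = 9.78e-4 mol L⁻¹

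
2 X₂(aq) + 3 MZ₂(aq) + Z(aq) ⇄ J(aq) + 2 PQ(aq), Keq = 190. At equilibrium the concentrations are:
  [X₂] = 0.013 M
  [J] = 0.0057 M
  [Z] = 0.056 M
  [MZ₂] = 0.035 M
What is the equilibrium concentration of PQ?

At equilibrium, Keq = [J]·[PQ]² / ([X₂]²·[MZ₂]³·[Z]) = 190.
(0.0057)·([PQ])² / ((0.013)²·(0.035)³·(0.056)) = 190
[PQ]² = 1.35e-5 ⇒ [PQ] = 0.0037 M

[PQ] = 0.0037 M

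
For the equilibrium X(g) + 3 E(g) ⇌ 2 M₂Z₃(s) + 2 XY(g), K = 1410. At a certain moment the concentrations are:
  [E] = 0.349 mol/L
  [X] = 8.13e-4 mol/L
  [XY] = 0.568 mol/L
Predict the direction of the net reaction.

toward reactants

(M₂Z₃ is a pure solid — omitted from Q.)
Q = [XY]² / ([X]·[E]³) = (0.568)² / ((8.13e-4)·(0.349)³) = 9340
Q = 9340 > K = 1410, so the reverse reaction proceeds.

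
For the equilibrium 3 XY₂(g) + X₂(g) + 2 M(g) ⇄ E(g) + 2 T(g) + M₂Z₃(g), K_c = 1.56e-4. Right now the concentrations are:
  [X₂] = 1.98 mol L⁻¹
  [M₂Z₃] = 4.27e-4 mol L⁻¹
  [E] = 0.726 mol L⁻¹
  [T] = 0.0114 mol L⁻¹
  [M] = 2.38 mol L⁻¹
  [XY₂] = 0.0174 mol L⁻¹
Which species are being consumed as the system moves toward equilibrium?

E, T, M₂Z₃ (products)

Q_c = [E]·[T]²·[M₂Z₃] / ([XY₂]³·[X₂]·[M]²) = (0.726)·(0.0114)²·(4.27e-4) / ((0.0174)³·(1.98)·(2.38)²) = 6.82e-4
Q_c = 6.82e-4 > K_c = 1.56e-4: net reverse reaction.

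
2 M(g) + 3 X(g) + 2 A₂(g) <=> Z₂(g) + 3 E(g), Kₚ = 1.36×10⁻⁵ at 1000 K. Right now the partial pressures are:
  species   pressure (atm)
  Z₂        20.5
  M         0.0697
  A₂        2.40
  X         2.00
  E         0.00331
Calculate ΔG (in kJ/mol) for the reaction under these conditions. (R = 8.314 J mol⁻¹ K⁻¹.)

Qₚ = P(Z₂)·P(E)³ / (P(M)²·P(X)³·P(A₂)²) = (20.5)·(0.00331)³ / ((0.0697)²·(2.00)³·(2.40)²) = 3.32×10⁻⁶
ΔG = RT ln(Qₚ/Kₚ) = (8.314 J mol⁻¹ K⁻¹)(1000 K) × ln(3.32×10⁻⁶/1.36×10⁻⁵)
   = (8.314 kJ/mol)(-1.410) = -11.7 kJ/mol
ΔG < 0, so the forward reaction is spontaneous (proceeds forward).

ΔG = -11.7 kJ/mol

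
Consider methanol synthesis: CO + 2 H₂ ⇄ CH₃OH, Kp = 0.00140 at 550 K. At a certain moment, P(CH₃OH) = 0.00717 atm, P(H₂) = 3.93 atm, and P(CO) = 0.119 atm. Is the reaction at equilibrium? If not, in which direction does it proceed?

toward reactants

Qp = P(CH₃OH) / (P(CO)·P(H₂)²) = (0.00717) / ((0.119)·(3.93)²) = 0.00390
Qp = 0.00390 > Kp = 0.00140, so the reverse reaction proceeds.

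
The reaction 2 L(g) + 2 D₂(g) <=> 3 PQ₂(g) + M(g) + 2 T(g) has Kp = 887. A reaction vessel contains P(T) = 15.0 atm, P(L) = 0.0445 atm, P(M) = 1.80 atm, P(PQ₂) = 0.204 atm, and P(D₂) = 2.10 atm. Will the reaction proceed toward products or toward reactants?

Qp = P(PQ₂)³·P(M)·P(T)² / (P(L)²·P(D₂)²) = (0.204)³·(1.80)·(15.0)² / ((0.0445)²·(2.10)²) = 394
Qp = 394 < Kp = 887, so the forward reaction proceeds.

in the forward direction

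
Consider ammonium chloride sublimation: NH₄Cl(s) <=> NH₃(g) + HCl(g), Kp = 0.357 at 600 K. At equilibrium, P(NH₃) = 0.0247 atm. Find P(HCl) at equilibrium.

P(HCl) = 14.5 atm

(NH₄Cl is a pure solid — omitted from Kp.)
At equilibrium, Kp = P(NH₃)·P(HCl) = 0.357.
(0.0247)·(P(HCl)) = 0.357
P(HCl) = 14.5 atm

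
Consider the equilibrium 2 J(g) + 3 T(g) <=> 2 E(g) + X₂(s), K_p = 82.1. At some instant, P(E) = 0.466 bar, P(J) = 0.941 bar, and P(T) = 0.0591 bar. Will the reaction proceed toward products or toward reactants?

in the reverse direction

(X₂ is a pure solid — omitted from Q_p.)
Q_p = P(E)² / (P(J)²·P(T)³) = (0.466)² / ((0.941)²·(0.0591)³) = 1190
Q_p = 1190 > K_p = 82.1, so the reverse reaction proceeds.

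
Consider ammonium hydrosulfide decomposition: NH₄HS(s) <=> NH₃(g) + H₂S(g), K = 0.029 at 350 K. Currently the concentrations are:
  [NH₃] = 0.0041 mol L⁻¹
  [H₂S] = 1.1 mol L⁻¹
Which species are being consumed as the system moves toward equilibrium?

(NH₄HS is a pure solid — omitted from Q.)
Q = [NH₃]·[H₂S] = (0.0041)·(1.1) = 0.0045
Q = 0.0045 < K = 0.029: net forward reaction.

NH₄HS (reactants)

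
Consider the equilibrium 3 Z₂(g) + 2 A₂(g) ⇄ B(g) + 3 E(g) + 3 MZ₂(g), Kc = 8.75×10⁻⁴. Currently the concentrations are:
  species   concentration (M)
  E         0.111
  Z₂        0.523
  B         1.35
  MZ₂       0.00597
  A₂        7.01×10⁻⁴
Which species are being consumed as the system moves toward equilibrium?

B, E, MZ₂ (products)

Qc = [B]·[E]³·[MZ₂]³ / ([Z₂]³·[A₂]²) = (1.35)·(0.111)³·(0.00597)³ / ((0.523)³·(7.01×10⁻⁴)²) = 0.00559
Qc = 0.00559 > Kc = 8.75×10⁻⁴: net reverse reaction.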